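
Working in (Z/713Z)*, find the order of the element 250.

110

ord(250) | φ(713) = φ(23·31) = (23−1)·(31−1) = 22·30 = 660 = 2^2 · 3 · 5 · 11.
Divisors of 660: 1, 2, 3, 4, 5, 6, 10, 11, 12, 15, 20, 22, 30, 33, 44, 55, 60, 66, 110, 132, 165, 220, 330, 660.
Check 250^d mod 713 for each divisor in increasing order:
250^1 ≡ 250 (mod 713)
250^2 ≡ 469 (mod 713)
250^3 ≡ 318 (mod 713)
250^4 ≡ 357 (mod 713)
250^5 ≡ 125 (mod 713)
250^6 ≡ 591 (mod 713)
250^10 ≡ 652 (mod 713)
250^11 ≡ 436 (mod 713)
250^12 ≡ 624 (mod 713)
250^15 ≡ 218 (mod 713)
250^20 ≡ 156 (mod 713)
250^22 ≡ 438 (mod 713)
250^30 ≡ 466 (mod 713)
250^33 ≡ 597 (mod 713)
250^44 ≡ 47 (mod 713)
250^55 ≡ 528 (mod 713)
250^60 ≡ 404 (mod 713)
250^66 ≡ 622 (mod 713)
250^110 ≡ 1 (mod 713) ✓
So ord_713(250) = 110.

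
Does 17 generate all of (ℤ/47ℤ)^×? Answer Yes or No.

No

φ(47) = 47 − 1 = 46 = 2 · 23.
It suffices to check that the order of 17 is not a proper divisor of 46: compute 17^(46/q) for q ∈ {2, 23}.
17^23 ≡ 1 (mod 47)  [q = 2: ≡ 1 ✗]
17^2 ≡ 7 (mod 47)  [q = 23: ≢ 1 ✓]
The check at q = 2 fails, so 17 generates a proper subgroup.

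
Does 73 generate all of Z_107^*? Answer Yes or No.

Yes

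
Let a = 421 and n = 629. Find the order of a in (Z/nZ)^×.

The order of 421 must divide φ(629) = φ(17·37) = (17−1)·(37−1) = 16·36 = 576 = 2^6 · 3^2.
Divisors of 576: 1, 2, 3, 4, 6, 8, 9, 12, 16, 18, 24, 32, 36, 48, 64, 72, 96, 144, 192, 288, 576.
Evaluate successive powers at the divisors of 576:
421^1 ≡ 421 (mod 629)
421^2 ≡ 492 (mod 629)
421^3 ≡ 191 (mod 629)
421^4 ≡ 528 (mod 629)
421^6 ≡ 628 (mod 629)
421^8 ≡ 137 (mod 629)
421^9 ≡ 438 (mod 629)
421^12 ≡ 1 (mod 629) ✓
So ord_629(421) = 12.

12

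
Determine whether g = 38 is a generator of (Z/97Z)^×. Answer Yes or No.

Yes

φ(97) = 97 − 1 = 96 = 2^5 · 3.
Test 38^(96/q) mod 97 for each prime factor q of 96:
38^48 ≡ 96 (mod 97)  [q = 2: ≢ 1 ✓]
38^32 ≡ 35 (mod 97)  [q = 3: ≢ 1 ✓]
All checks pass, so 38 has order 96 and is a primitive root modulo 97.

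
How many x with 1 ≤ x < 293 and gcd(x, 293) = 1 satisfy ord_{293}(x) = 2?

1

φ(293) = 293 − 1 = 292 = 2^2 · 73.
Since (Z/293Z)^× is cyclic of order 292, the number of elements of order d is φ(d) when d | 292 and 0 otherwise.
2 | 292, and φ(2) = 2 − 1 = 1.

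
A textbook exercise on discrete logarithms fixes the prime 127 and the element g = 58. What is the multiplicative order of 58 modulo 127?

126

By Lagrange's theorem, ord_127(58) divides φ(127) = 127 − 1 = 126 = 2 · 3^2 · 7.
Divisors of 126: 1, 2, 3, 6, 7, 9, 14, 18, 21, 42, 63, 126.
Compute 58^d (mod 127) for the divisors d until we hit 1:
58^1 ≡ 58 (mod 127)
58^2 ≡ 62 (mod 127)
58^3 ≡ 40 (mod 127)
58^6 ≡ 76 (mod 127)
58^7 ≡ 90 (mod 127)
58^9 ≡ 119 (mod 127)
58^14 ≡ 99 (mod 127)
58^18 ≡ 64 (mod 127)
58^21 ≡ 20 (mod 127)
58^42 ≡ 19 (mod 127)
58^63 ≡ 126 (mod 127)
58^126 ≡ 1 (mod 127) ✓
Hence ord(58) = 126.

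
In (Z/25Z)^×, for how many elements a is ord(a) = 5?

4

φ(25) = φ(5^2) = 5·(5−1) = 20 = 2^2 · 5.
Since (Z/25Z)^× is cyclic of order 20, the number of elements of order d is φ(d) when d | 20 and 0 otherwise.
5 | 20, and φ(5) = 5 − 1 = 4.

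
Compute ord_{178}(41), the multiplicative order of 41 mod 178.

ord(41) | φ(178) = φ(2)·φ(89) = 1·88 = 88 = 2^3 · 11.
Divisors of 88: 1, 2, 4, 8, 11, 22, 44, 88.
Compute 41^d (mod 178) for the divisors d until we hit 1:
41^1 ≡ 41
41^2 ≡ 79
41^4 ≡ 11
41^8 ≡ 121
41^11 ≡ 141
41^22 ≡ 123
41^44 ≡ 177
41^88 ≡ 1
The smallest such exponent is 88, so the order of 41 is 88.

88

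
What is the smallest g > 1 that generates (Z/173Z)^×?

2

φ(173) = 173 − 1 = 172 = 2^2 · 43.
g is a primitive root iff g^(172/q) ≢ 1 (mod 173) for each prime q ∈ {2, 43}.
g = 2: 2^86 ≡ 172; 2^4 ≡ 16 — none is 1, so 2 is a primitive root.
Hence the least primitive root of 173 is 2.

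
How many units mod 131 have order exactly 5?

4

φ(131) = 131 − 1 = 130 = 2 · 5 · 13.
Since (Z/131Z)^× is cyclic of order 130, the number of elements of order d is φ(d) when d | 130 and 0 otherwise.
5 | 130, and φ(5) = 5 − 1 = 4.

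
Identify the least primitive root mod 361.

φ(361) = φ(19^2) = 19·(19−1) = 342 = 2 · 3^2 · 19.
g is a primitive root iff g^(342/q) ≢ 1 (mod 361) for each prime q ∈ {2, 3, 19}.
g = 2: 2^171 ≡ 360; 2^114 ≡ 292; 2^18 ≡ 58 — none is 1, so 2 is a primitive root.
Hence the least primitive root of 361 is 2.

2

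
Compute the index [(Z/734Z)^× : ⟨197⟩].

ord(197) | φ(734) = φ(2)·φ(367) = 1·366 = 366 = 2 · 3 · 61.
Divisors of 366: 1, 2, 3, 6, 61, 122, 183, 366.
Compute 197^d (mod 734) for the divisors d until we hit 1:
197^1 ≡ 197
197^2 ≡ 641
197^3 ≡ 29
197^6 ≡ 107
197^61 ≡ 451
197^122 ≡ 83
197^183 ≡ 733
197^366 ≡ 1
The order of 197 is 366, so the subgroup it generates has 366 elements.
Index = |(Z/734Z)^×| / |⟨197⟩| = 366 / 366 = 1.

1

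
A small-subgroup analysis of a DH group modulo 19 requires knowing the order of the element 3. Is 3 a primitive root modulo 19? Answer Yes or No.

φ(19) = 19 − 1 = 18 = 2 · 3^2.
Test 3^(18/q) mod 19 for each prime factor q of 18:
3^9 ≡ 18 (mod 19)  [q = 2: ≢ 1 ✓]
3^6 ≡ 7 (mod 19)  [q = 3: ≢ 1 ✓]
All checks pass, so 3 has order 18 and is a primitive root modulo 19.

Yes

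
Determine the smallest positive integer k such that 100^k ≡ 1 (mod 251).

25

Since 100 ∈ (Z/251Z)^×, its order divides φ(251) = 251 − 1 = 250 = 2 · 5^3.
Divisors of 250: 1, 2, 5, 10, 25, 50, 125, 250.
Test each divisor d:
100^1 ≡ 100 (mod 251)
100^2 ≡ 211 (mod 251)
100^5 ≡ 113 (mod 251)
100^10 ≡ 219 (mod 251)
100^25 ≡ 1 (mod 251) ✓
The smallest such exponent is 25, so the order of 100 is 25.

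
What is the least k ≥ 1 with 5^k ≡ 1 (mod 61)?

30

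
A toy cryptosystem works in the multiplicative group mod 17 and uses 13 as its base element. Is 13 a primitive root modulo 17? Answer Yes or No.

φ(17) = 17 − 1 = 16 = 2^4.
An element g generates (Z/17Z)^× iff g^(16/q) ≢ 1 (mod 17) for each prime q ∈ {2}.
13^8 ≡ 1 (mod 17)  [q = 2: ≡ 1 ✗]
13^8 ≡ 1 shows ord(13) | 8, strictly less than φ(17); not a primitive root.

No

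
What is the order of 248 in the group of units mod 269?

134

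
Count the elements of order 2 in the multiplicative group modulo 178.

φ(178) = φ(2)·φ(89) = 1·88 = 88 = 2^3 · 11.
(Z/178Z)^× is cyclic (|G| = 88); a cyclic group of order m has exactly φ(d) elements of each order d | m, and none otherwise.
2 | 88, and φ(2) = 2 − 1 = 1.

1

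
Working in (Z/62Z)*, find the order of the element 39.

ord(39) | φ(62) = φ(2)·φ(31) = 1·30 = 30 = 2 · 3 · 5.
Divisors of 30: 1, 2, 3, 5, 6, 10, 15, 30.
Test each divisor d:
39^1 ≡ 39 (mod 62)
39^2 ≡ 33 (mod 62)
39^3 ≡ 47 (mod 62)
39^5 ≡ 1 (mod 62) ✓
Therefore the multiplicative order of 39 modulo 62 is 5.

5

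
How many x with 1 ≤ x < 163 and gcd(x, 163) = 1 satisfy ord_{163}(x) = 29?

0

φ(163) = 163 − 1 = 162 = 2 · 3^4.
(Z/163Z)^× is cyclic (|G| = 162); a cyclic group of order m has exactly φ(d) elements of each order d | m, and none otherwise.
29 does not divide 162, so no element of (Z/163Z)^× has order 29.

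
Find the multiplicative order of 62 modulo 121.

110

By Lagrange's theorem, ord_121(62) divides φ(121) = φ(11^2) = 11·(11−1) = 110 = 2 · 5 · 11.
Divisors of 110: 1, 2, 5, 10, 11, 22, 55, 110.
Compute 62^d (mod 121) for the divisors d until we hit 1:
62^1 ≡ 62
62^2 ≡ 93
62^5 ≡ 87
62^10 ≡ 67
62^11 ≡ 40
62^22 ≡ 27
62^55 ≡ 120
62^110 ≡ 1
The smallest such exponent is 110, so the order of 62 is 110.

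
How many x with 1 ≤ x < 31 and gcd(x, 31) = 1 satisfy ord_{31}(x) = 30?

8

φ(31) = 31 − 1 = 30 = 2 · 3 · 5.
In a cyclic group of order 30, there are φ(d) elements of order d for each divisor d of 30, and zero for non-divisors.
30 = 2 · 3 · 5 divides 30, and φ(30) = 8.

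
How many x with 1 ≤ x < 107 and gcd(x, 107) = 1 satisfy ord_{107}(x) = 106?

52

φ(107) = 107 − 1 = 106 = 2 · 53.
In a cyclic group of order 106, there are φ(d) elements of order d for each divisor d of 106, and zero for non-divisors.
106 = 2 · 53 divides 106, and φ(106) = 52.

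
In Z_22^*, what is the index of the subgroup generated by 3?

By Lagrange's theorem, ord_22(3) divides φ(22) = φ(2)·φ(11) = 1·10 = 10 = 2 · 5.
Divisors of 10: 1, 2, 5, 10.
Test each divisor d:
3^1 ≡ 3
3^2 ≡ 9
3^5 ≡ 1
Thus |⟨3⟩| = ord(3) = 5.
The index is φ(22) / ord(3) = 10 / 5 = 2.

2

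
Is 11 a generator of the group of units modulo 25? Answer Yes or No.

No

φ(25) = φ(5^2) = 5·(5−1) = 20 = 2^2 · 5.
An element g generates (Z/25Z)^× iff g^(20/q) ≢ 1 (mod 25) for each prime q ∈ {2, 5}.
11^10 ≡ 1 (mod 25)  [q = 2: ≡ 1 ✗]
11^4 ≡ 16 (mod 25)  [q = 5: ≢ 1 ✓]
The check at q = 2 fails, so 11 generates a proper subgroup.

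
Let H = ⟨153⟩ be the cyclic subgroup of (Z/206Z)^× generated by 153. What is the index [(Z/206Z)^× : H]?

Since 153 ∈ (Z/206Z)^×, its order divides φ(206) = φ(2)·φ(103) = 1·102 = 102 = 2 · 3 · 17.
Divisors of 102: 1, 2, 3, 6, 17, 34, 51, 102.
Compute 153^d (mod 206) for the divisors d until we hit 1:
153^1 ≡ 153
153^2 ≡ 131
153^3 ≡ 61
153^6 ≡ 13
153^17 ≡ 149
153^34 ≡ 159
153^51 ≡ 1
The order of 153 is 51, so the subgroup it generates has 51 elements.
The index is φ(206) / ord(153) = 102 / 51 = 2.

2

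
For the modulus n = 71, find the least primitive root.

7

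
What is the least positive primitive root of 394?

3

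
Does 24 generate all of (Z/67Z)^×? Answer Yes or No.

No

φ(67) = 67 − 1 = 66 = 2 · 3 · 11.
Test 24^(66/q) mod 67 for each prime factor q of 66:
24^33 ≡ 1 (mod 67)  [q = 2: ≡ 1 ✗]
24^22 ≡ 1 (mod 67)  [q = 3: ≡ 1 ✗]
24^6 ≡ 15 (mod 67)  [q = 11: ≢ 1 ✓]
The check at q = 2 fails, so 24 generates a proper subgroup.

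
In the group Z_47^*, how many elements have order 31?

0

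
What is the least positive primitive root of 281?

3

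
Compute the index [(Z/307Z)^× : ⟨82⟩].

1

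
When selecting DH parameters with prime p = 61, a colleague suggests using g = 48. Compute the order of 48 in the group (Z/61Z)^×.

6

By Lagrange's theorem, ord_61(48) divides φ(61) = 61 − 1 = 60 = 2^2 · 3 · 5.
Divisors of 60: 1, 2, 3, 4, 5, 6, 10, 12, 15, 20, 30, 60.
Evaluate successive powers at the divisors of 60:
48^1 ≡ 48 (mod 61)
48^2 ≡ 47 (mod 61)
48^3 ≡ 60 (mod 61)
48^4 ≡ 13 (mod 61)
48^5 ≡ 14 (mod 61)
48^6 ≡ 1 (mod 61) ✓
Therefore the multiplicative order of 48 modulo 61 is 6.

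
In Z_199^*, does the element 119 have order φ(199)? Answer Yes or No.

φ(199) = 199 − 1 = 198 = 2 · 3^2 · 11.
It suffices to check that the order of 119 is not a proper divisor of 198: compute 119^(198/q) for q ∈ {2, 3, 11}.
119^99 ≡ 198 (mod 199)  [q = 2: ≢ 1 ✓]
119^66 ≡ 106 (mod 199)  [q = 3: ≢ 1 ✓]
119^18 ≡ 125 (mod 199)  [q = 11: ≢ 1 ✓]
Every test exponent gives a nontrivial residue, hence 119 generates the full group.

Yes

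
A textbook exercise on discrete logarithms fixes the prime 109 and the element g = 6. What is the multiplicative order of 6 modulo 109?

108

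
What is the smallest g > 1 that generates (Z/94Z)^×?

φ(94) = φ(2)·φ(47) = 1·46 = 46 = 2 · 23.
g is a primitive root iff g^(46/q) ≢ 1 (mod 94) for each prime q ∈ {2, 23}.
g = 2: gcd(2, 94) = 2 > 1, not a unit — skip.
g = 3: 3^23 ≡ 1 — hits 1, so not a primitive root.
g = 4: gcd(4, 94) = 2 > 1, not a unit — skip.
g = 5: 5^23 ≡ 93; 5^2 ≡ 25 — none is 1, so 5 is a primitive root.
So 5 is the smallest generator of (Z/94Z)^×.

5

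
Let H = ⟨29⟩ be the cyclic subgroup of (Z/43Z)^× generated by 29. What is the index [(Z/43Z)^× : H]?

1

The order of 29 must divide φ(43) = 43 − 1 = 42 = 2 · 3 · 7.
Divisors of 42: 1, 2, 3, 6, 7, 14, 21, 42.
Evaluate successive powers at the divisors of 42:
29^1 ≡ 29 (mod 43)
29^2 ≡ 24 (mod 43)
29^3 ≡ 8 (mod 43)
29^6 ≡ 21 (mod 43)
29^7 ≡ 7 (mod 43)
29^14 ≡ 6 (mod 43)
29^21 ≡ 42 (mod 43)
29^42 ≡ 1 (mod 43) ✓
The order of 29 is 42, so the subgroup it generates has 42 elements.
Index = |(Z/43Z)^×| / |⟨29⟩| = 42 / 42 = 1.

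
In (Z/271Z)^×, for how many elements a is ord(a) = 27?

18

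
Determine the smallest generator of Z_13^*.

2

φ(13) = 13 − 1 = 12 = 2^2 · 3.
g is a primitive root iff g^(12/q) ≢ 1 (mod 13) for each prime q ∈ {2, 3}.
g = 2: 2^6 ≡ 12; 2^4 ≡ 3 — none is 1, so 2 is a primitive root.
So 2 is the smallest generator of (Z/13Z)^×.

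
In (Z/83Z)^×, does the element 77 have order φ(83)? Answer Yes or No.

φ(83) = 83 − 1 = 82 = 2 · 41.
Test 77^(82/q) mod 83 for each prime factor q of 82:
77^41 ≡ 1 (mod 83)  [q = 2: ≡ 1 ✗]
77^2 ≡ 36 (mod 83)  [q = 41: ≢ 1 ✓]
Since 77^41 ≡ 1, the order of 77 divides 41 < 82, so 77 is not a primitive root.

No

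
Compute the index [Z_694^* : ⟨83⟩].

2

ord(83) | φ(694) = φ(2)·φ(347) = 1·346 = 346 = 2 · 173.
Divisors of 346: 1, 2, 173, 346.
Evaluate successive powers at the divisors of 346:
83^1 ≡ 83 (mod 694)
83^2 ≡ 643 (mod 694)
83^173 ≡ 1 (mod 694) ✓
So ord_694(83) = 173, hence |⟨83⟩| = 173.
Index = |(Z/694Z)^×| / |⟨83⟩| = 346 / 173 = 2.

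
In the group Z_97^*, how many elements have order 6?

φ(97) = 97 − 1 = 96 = 2^5 · 3.
Since (Z/97Z)^× is cyclic of order 96, the number of elements of order d is φ(d) when d | 96 and 0 otherwise.
6 = 2 · 3 divides 96, and φ(6) = 2.

2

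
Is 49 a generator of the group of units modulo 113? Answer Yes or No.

φ(113) = 113 − 1 = 112 = 2^4 · 7.
An element g generates (Z/113Z)^× iff g^(112/q) ≢ 1 (mod 113) for each prime q ∈ {2, 7}.
49^56 ≡ 1 (mod 113)  [q = 2: ≡ 1 ✗]
49^16 ≡ 28 (mod 113)  [q = 7: ≢ 1 ✓]
The check at q = 2 fails, so 49 generates a proper subgroup.

No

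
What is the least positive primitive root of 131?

2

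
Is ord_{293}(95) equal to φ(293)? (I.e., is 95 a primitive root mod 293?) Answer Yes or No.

φ(293) = 293 − 1 = 292 = 2^2 · 73.
95 is a primitive root mod 293 iff 95^(φ(293)/q) ≢ 1 for every prime q | φ(293), i.e. q ∈ {2, 73}.
95^146 ≡ 1 (mod 293)  [q = 2: ≡ 1 ✗]
95^4 ≡ 141 (mod 293)  [q = 73: ≢ 1 ✓]
95^146 ≡ 1 shows ord(95) | 146, strictly less than φ(293); not a primitive root.

No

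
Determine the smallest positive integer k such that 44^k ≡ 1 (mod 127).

63

ord(44) | φ(127) = 127 − 1 = 126 = 2 · 3^2 · 7.
Divisors of 126: 1, 2, 3, 6, 7, 9, 14, 18, 21, 42, 63, 126.
Check 44^d mod 127 for each divisor in increasing order:
44^1 ≡ 44 (mod 127)
44^2 ≡ 31 (mod 127)
44^3 ≡ 94 (mod 127)
44^6 ≡ 73 (mod 127)
44^7 ≡ 37 (mod 127)
44^9 ≡ 4 (mod 127)
44^14 ≡ 99 (mod 127)
44^18 ≡ 16 (mod 127)
44^21 ≡ 107 (mod 127)
44^42 ≡ 19 (mod 127)
44^63 ≡ 1 (mod 127) ✓
Hence ord(44) = 63.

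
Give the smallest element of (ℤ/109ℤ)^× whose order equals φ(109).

6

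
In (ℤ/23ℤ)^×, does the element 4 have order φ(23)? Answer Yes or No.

No

φ(23) = 23 − 1 = 22 = 2 · 11.
It suffices to check that the order of 4 is not a proper divisor of 22: compute 4^(22/q) for q ∈ {2, 11}.
4^11 ≡ 1 (mod 23)  [q = 2: ≡ 1 ✗]
4^2 ≡ 16 (mod 23)  [q = 11: ≢ 1 ✓]
Since 4^11 ≡ 1, the order of 4 divides 11 < 22, so 4 is not a primitive root.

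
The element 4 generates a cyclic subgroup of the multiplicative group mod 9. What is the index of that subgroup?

2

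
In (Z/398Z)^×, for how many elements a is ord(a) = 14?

φ(398) = φ(2)·φ(199) = 1·198 = 198 = 2 · 3^2 · 11.
Since (Z/398Z)^× is cyclic of order 198, the number of elements of order d is φ(d) when d | 198 and 0 otherwise.
Since 14 ∤ 198, the count is 0.

0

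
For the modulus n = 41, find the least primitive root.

φ(41) = 41 − 1 = 40 = 2^3 · 5.
Test candidates g = 2, 3, … against the prime factors q ∈ {2, 5} of φ(41): g is a generator iff g^(40/q) ≢ 1 for every such q.
g = 2: 2^20 ≡ 1 — hits 1, so not a primitive root.
g = 3: 3^20 ≡ 40; 3^8 ≡ 1 — hits 1, so not a primitive root.
g = 4: 4^20 ≡ 1 — hits 1, so not a primitive root.
g = 5: 5^20 ≡ 1 — hits 1, so not a primitive root.
g = 6: 6^20 ≡ 40; 6^8 ≡ 10 — none is 1, so 6 is a primitive root.
The smallest primitive root modulo 41 is 6.

6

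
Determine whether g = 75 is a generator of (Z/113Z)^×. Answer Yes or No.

φ(113) = 113 − 1 = 112 = 2^4 · 7.
It suffices to check that the order of 75 is not a proper divisor of 112: compute 75^(112/q) for q ∈ {2, 7}.
75^56 ≡ 112 (mod 113)  [q = 2: ≢ 1 ✓]
75^16 ≡ 30 (mod 113)  [q = 7: ≢ 1 ✓]
None equal 1, so ord_113(75) = 112: 75 is a primitive root.

Yes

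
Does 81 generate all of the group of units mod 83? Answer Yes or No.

No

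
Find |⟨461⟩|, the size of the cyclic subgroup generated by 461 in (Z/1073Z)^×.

252

By Lagrange's theorem, ord_1073(461) divides φ(1073) = φ(29·37) = (29−1)·(37−1) = 28·36 = 1008 = 2^4 · 3^2 · 7.
Divisors of 1008: 1, 2, 3, 4, 6, 7, 8, 9, 12, 14, 16, 18, 21, 24, 28, 36, 42, 48, 56, 63, 72, 84, 112, 126, 144, 168, 252, 336, 504, 1008.
Check 461^d mod 1073 for each divisor in increasing order:
461^1 ≡ 461 (mod 1073)
461^2 ≡ 67 (mod 1073)
461^3 ≡ 843 (mod 1073)
461^4 ≡ 197 (mod 1073)
461^6 ≡ 323 (mod 1073)
461^7 ≡ 829 (mod 1073)
461^8 ≡ 181 (mod 1073)
461^9 ≡ 820 (mod 1073)
461^12 ≡ 248 (mod 1073)
461^14 ≡ 521 (mod 1073)
461^16 ≡ 571 (mod 1073)
461^18 ≡ 702 (mod 1073)
461^21 ≡ 563 (mod 1073)
461^24 ≡ 343 (mod 1073)
461^28 ≡ 1045 (mod 1073)
461^36 ≡ 297 (mod 1073)
461^42 ≡ 434 (mod 1073)
461^48 ≡ 692 (mod 1073)
461^56 ≡ 784 (mod 1073)
461^63 ≡ 771 (mod 1073)
461^72 ≡ 223 (mod 1073)
461^84 ≡ 581 (mod 1073)
461^112 ≡ 900 (mod 1073)
461^126 ≡ 1072 (mod 1073)
461^144 ≡ 371 (mod 1073)
461^168 ≡ 639 (mod 1073)
461^252 ≡ 1 (mod 1073) ✓
So ord_1073(461) = 252.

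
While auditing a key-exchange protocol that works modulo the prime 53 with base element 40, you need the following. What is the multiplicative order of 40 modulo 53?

Since 40 ∈ (Z/53Z)^×, its order divides φ(53) = 53 − 1 = 52 = 2^2 · 13.
Divisors of 52: 1, 2, 4, 13, 26, 52.
Test each divisor d:
40^1 ≡ 40
40^2 ≡ 10
40^4 ≡ 47
40^13 ≡ 52
40^26 ≡ 1
So ord_53(40) = 26.

26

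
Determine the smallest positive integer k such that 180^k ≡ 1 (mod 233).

232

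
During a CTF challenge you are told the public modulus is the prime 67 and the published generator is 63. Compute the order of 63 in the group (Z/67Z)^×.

66

ord(63) | φ(67) = 67 − 1 = 66 = 2 · 3 · 11.
Divisors of 66: 1, 2, 3, 6, 11, 22, 33, 66.
Test each divisor d:
63^1 ≡ 63
63^2 ≡ 16
63^3 ≡ 3
63^6 ≡ 9
63^11 ≡ 30
63^22 ≡ 29
63^33 ≡ 66
63^66 ≡ 1
So ord_67(63) = 66.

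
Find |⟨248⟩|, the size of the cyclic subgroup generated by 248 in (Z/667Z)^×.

Since 248 ∈ (Z/667Z)^×, its order divides φ(667) = φ(23·29) = (23−1)·(29−1) = 22·28 = 616 = 2^3 · 7 · 11.
Divisors of 616: 1, 2, 4, 7, 8, 11, 14, 22, 28, 44, 56, 77, 88, 154, 308, 616.
Evaluate successive powers at the divisors of 616:
248^1 ≡ 248
248^2 ≡ 140
248^4 ≡ 257
248^7 ≡ 581
248^8 ≡ 16
248^11 ≡ 576
248^14 ≡ 59
248^22 ≡ 277
248^28 ≡ 146
248^44 ≡ 24
248^56 ≡ 639
248^77 ≡ 1
Hence ord(248) = 77.

77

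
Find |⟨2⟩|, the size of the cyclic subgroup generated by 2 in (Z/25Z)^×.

20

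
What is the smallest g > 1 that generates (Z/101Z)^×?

2

φ(101) = 101 − 1 = 100 = 2^2 · 5^2.
g is a primitive root iff g^(100/q) ≢ 1 (mod 101) for each prime q ∈ {2, 5}.
g = 2: 2^50 ≡ 100; 2^20 ≡ 95 — none is 1, so 2 is a primitive root.
Hence the least primitive root of 101 is 2.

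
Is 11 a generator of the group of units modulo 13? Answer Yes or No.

Yes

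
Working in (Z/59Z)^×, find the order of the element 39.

58

The order of 39 must divide φ(59) = 59 − 1 = 58 = 2 · 29.
Divisors of 58: 1, 2, 29, 58.
Compute 39^d (mod 59) for the divisors d until we hit 1:
39^1 ≡ 39 (mod 59)
39^2 ≡ 46 (mod 59)
39^29 ≡ 58 (mod 59)
39^58 ≡ 1 (mod 59) ✓
Therefore the multiplicative order of 39 modulo 59 is 58.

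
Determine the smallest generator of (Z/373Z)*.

2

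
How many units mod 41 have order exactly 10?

4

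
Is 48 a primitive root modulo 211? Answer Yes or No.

Yes

φ(211) = 211 − 1 = 210 = 2 · 3 · 5 · 7.
An element g generates (Z/211Z)^× iff g^(210/q) ≢ 1 (mod 211) for each prime q ∈ {2, 3, 5, 7}.
48^105 ≡ 210 (mod 211)  [q = 2: ≢ 1 ✓]
48^70 ≡ 14 (mod 211)  [q = 3: ≢ 1 ✓]
48^42 ≡ 55 (mod 211)  [q = 5: ≢ 1 ✓]
48^30 ≡ 199 (mod 211)  [q = 7: ≢ 1 ✓]
Every test exponent gives a nontrivial residue, hence 48 generates the full group.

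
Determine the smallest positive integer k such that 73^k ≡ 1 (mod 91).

Since 73 ∈ (Z/91Z)^×, its order divides φ(91) = φ(7·13) = (7−1)·(13−1) = 6·12 = 72 = 2^3 · 3^2.
Divisors of 72: 1, 2, 3, 4, 6, 8, 9, 12, 18, 24, 36, 72.
Compute 73^d (mod 91) for the divisors d until we hit 1:
73^1 ≡ 73 (mod 91)
73^2 ≡ 51 (mod 91)
73^3 ≡ 83 (mod 91)
73^4 ≡ 53 (mod 91)
73^6 ≡ 64 (mod 91)
73^8 ≡ 79 (mod 91)
73^9 ≡ 34 (mod 91)
73^12 ≡ 1 (mod 91) ✓
Therefore the multiplicative order of 73 modulo 91 is 12.

12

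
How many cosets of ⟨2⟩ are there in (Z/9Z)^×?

1

The order of 2 must divide φ(9) = φ(3^2) = 3·(3−1) = 6 = 2 · 3.
Divisors of 6: 1, 2, 3, 6.
Evaluate successive powers at the divisors of 6:
2^1 ≡ 2 (mod 9)
2^2 ≡ 4 (mod 9)
2^3 ≡ 8 (mod 9)
2^6 ≡ 1 (mod 9) ✓
So ord_9(2) = 6, hence |⟨2⟩| = 6.
Index = |(Z/9Z)^×| / |⟨2⟩| = 6 / 6 = 1.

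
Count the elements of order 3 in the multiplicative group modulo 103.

2

φ(103) = 103 − 1 = 102 = 2 · 3 · 17.
(Z/103Z)^× is cyclic (|G| = 102); a cyclic group of order m has exactly φ(d) elements of each order d | m, and none otherwise.
3 | 102, and φ(3) = 3 − 1 = 2.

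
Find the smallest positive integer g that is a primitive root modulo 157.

φ(157) = 157 − 1 = 156 = 2^2 · 3 · 13.
Test candidates g = 2, 3, … against the prime factors q ∈ {2, 3, 13} of φ(157): g is a generator iff g^(156/q) ≢ 1 for every such q.
g = 2: 2^78 ≡ 156; 2^52 ≡ 1 — hits 1, so not a primitive root.
g = 3: 3^78 ≡ 1 — hits 1, so not a primitive root.
g = 4: 4^78 ≡ 1 — hits 1, so not a primitive root.
g = 5: 5^78 ≡ 156; 5^52 ≡ 12; 5^12 ≡ 130 — none is 1, so 5 is a primitive root.
The smallest primitive root modulo 157 is 5.

5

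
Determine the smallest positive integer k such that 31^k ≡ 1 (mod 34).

16

The order of 31 must divide φ(34) = φ(2)·φ(17) = 1·16 = 16 = 2^4.
Divisors of 16: 1, 2, 4, 8, 16.
Test each divisor d:
31^1 ≡ 31 (mod 34)
31^2 ≡ 9 (mod 34)
31^4 ≡ 13 (mod 34)
31^8 ≡ 33 (mod 34)
31^16 ≡ 1 (mod 34) ✓
So ord_34(31) = 16.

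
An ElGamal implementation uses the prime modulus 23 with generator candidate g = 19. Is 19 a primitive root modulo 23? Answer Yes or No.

Yes

φ(23) = 23 − 1 = 22 = 2 · 11.
An element g generates (Z/23Z)^× iff g^(22/q) ≢ 1 (mod 23) for each prime q ∈ {2, 11}.
19^11 ≡ 22 (mod 23)  [q = 2: ≢ 1 ✓]
19^2 ≡ 16 (mod 23)  [q = 11: ≢ 1 ✓]
All checks pass, so 19 has order 22 and is a primitive root modulo 23.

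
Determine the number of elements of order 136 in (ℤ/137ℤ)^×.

φ(137) = 137 − 1 = 136 = 2^3 · 17.
Since (Z/137Z)^× is cyclic of order 136, the number of elements of order d is φ(d) when d | 136 and 0 otherwise.
136 = 2^3 · 17 divides 136, and φ(136) = 64.

64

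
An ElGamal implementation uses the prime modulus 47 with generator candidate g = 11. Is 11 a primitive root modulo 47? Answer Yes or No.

φ(47) = 47 − 1 = 46 = 2 · 23.
11 is a primitive root mod 47 iff 11^(φ(47)/q) ≢ 1 for every prime q | φ(47), i.e. q ∈ {2, 23}.
11^23 ≡ 46 (mod 47)  [q = 2: ≢ 1 ✓]
11^2 ≡ 27 (mod 47)  [q = 23: ≢ 1 ✓]
None equal 1, so ord_47(11) = 46: 11 is a primitive root.

Yes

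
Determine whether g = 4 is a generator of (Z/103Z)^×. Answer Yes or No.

No

φ(103) = 103 − 1 = 102 = 2 · 3 · 17.
It suffices to check that the order of 4 is not a proper divisor of 102: compute 4^(102/q) for q ∈ {2, 3, 17}.
4^51 ≡ 1 (mod 103)  [q = 2: ≡ 1 ✗]
4^34 ≡ 56 (mod 103)  [q = 3: ≢ 1 ✓]
4^6 ≡ 79 (mod 103)  [q = 17: ≢ 1 ✓]
The check at q = 2 fails, so 4 generates a proper subgroup.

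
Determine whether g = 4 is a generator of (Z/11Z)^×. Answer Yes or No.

φ(11) = 11 − 1 = 10 = 2 · 5.
It suffices to check that the order of 4 is not a proper divisor of 10: compute 4^(10/q) for q ∈ {2, 5}.
4^5 ≡ 1 (mod 11)  [q = 2: ≡ 1 ✗]
4^2 ≡ 5 (mod 11)  [q = 5: ≢ 1 ✓]
Since 4^5 ≡ 1, the order of 4 divides 5 < 10, so 4 is not a primitive root.

No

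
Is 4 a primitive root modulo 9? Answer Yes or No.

No

φ(9) = φ(3^2) = 3·(3−1) = 6 = 2 · 3.
An element g generates (Z/9Z)^× iff g^(6/q) ≢ 1 (mod 9) for each prime q ∈ {2, 3}.
4^3 ≡ 1 (mod 9)  [q = 2: ≡ 1 ✗]
4^2 ≡ 7 (mod 9)  [q = 3: ≢ 1 ✓]
Since 4^3 ≡ 1, the order of 4 divides 3 < 6, so 4 is not a primitive root.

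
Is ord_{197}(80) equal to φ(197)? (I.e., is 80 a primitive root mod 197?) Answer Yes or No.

Yes

φ(197) = 197 − 1 = 196 = 2^2 · 7^2.
Test 80^(196/q) mod 197 for each prime factor q of 196:
80^98 ≡ 196 (mod 197)  [q = 2: ≢ 1 ✓]
80^28 ≡ 178 (mod 197)  [q = 7: ≢ 1 ✓]
None equal 1, so ord_197(80) = 196: 80 is a primitive root.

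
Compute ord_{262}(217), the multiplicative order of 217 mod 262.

Since 217 ∈ (Z/262Z)^×, its order divides φ(262) = φ(2)·φ(131) = 1·130 = 130 = 2 · 5 · 13.
Divisors of 130: 1, 2, 5, 10, 13, 26, 65, 130.
Check 217^d mod 262 for each divisor in increasing order:
217^1 ≡ 217 (mod 262)
217^2 ≡ 191 (mod 262)
217^5 ≡ 47 (mod 262)
217^10 ≡ 113 (mod 262)
217^13 ≡ 261 (mod 262)
217^26 ≡ 1 (mod 262) ✓
Therefore the multiplicative order of 217 modulo 262 is 26.

26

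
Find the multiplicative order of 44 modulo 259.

9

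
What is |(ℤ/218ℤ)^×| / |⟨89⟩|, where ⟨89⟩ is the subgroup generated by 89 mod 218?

4

Since 89 ∈ (Z/218Z)^×, its order divides φ(218) = φ(2)·φ(109) = 1·108 = 108 = 2^2 · 3^3.
Divisors of 108: 1, 2, 3, 4, 6, 9, 12, 18, 27, 36, 54, 108.
Test each divisor d:
89^1 ≡ 89 (mod 218)
89^2 ≡ 73 (mod 218)
89^3 ≡ 175 (mod 218)
89^4 ≡ 97 (mod 218)
89^6 ≡ 105 (mod 218)
89^9 ≡ 63 (mod 218)
89^12 ≡ 125 (mod 218)
89^18 ≡ 45 (mod 218)
89^27 ≡ 1 (mod 218) ✓
Thus |⟨89⟩| = ord(89) = 27.
Index = |(Z/218Z)^×| / |⟨89⟩| = 108 / 27 = 4.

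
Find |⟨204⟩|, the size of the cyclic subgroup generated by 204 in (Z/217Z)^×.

15

The order of 204 must divide φ(217) = φ(7·31) = (7−1)·(31−1) = 6·30 = 180 = 2^2 · 3^2 · 5.
Divisors of 180: 1, 2, 3, 4, 5, 6, 9, 10, 12, 15, 18, 20, 30, 36, 45, 60, 90, 180.
Compute 204^d (mod 217) for the divisors d until we hit 1:
204^1 ≡ 204 (mod 217)
204^2 ≡ 169 (mod 217)
204^3 ≡ 190 (mod 217)
204^4 ≡ 134 (mod 217)
204^5 ≡ 211 (mod 217)
204^6 ≡ 78 (mod 217)
204^9 ≡ 64 (mod 217)
204^10 ≡ 36 (mod 217)
204^12 ≡ 8 (mod 217)
204^15 ≡ 1 (mod 217) ✓
Therefore the multiplicative order of 204 modulo 217 is 15.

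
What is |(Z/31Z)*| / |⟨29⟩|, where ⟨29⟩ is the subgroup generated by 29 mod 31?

3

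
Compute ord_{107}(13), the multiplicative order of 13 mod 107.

ord(13) | φ(107) = 107 − 1 = 106 = 2 · 53.
Divisors of 106: 1, 2, 53, 106.
Compute 13^d (mod 107) for the divisors d until we hit 1:
13^1 ≡ 13 (mod 107)
13^2 ≡ 62 (mod 107)
13^53 ≡ 1 (mod 107) ✓
So ord_107(13) = 53.

53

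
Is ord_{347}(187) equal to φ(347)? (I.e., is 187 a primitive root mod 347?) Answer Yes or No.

Yes

φ(347) = 347 − 1 = 346 = 2 · 173.
An element g generates (Z/347Z)^× iff g^(346/q) ≢ 1 (mod 347) for each prime q ∈ {2, 173}.
187^173 ≡ 346 (mod 347)  [q = 2: ≢ 1 ✓]
187^2 ≡ 269 (mod 347)  [q = 173: ≢ 1 ✓]
Every test exponent gives a nontrivial residue, hence 187 generates the full group.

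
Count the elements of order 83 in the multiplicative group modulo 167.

φ(167) = 167 − 1 = 166 = 2 · 83.
Since (Z/167Z)^× is cyclic of order 166, the number of elements of order d is φ(d) when d | 166 and 0 otherwise.
83 | 166, and φ(83) = 83 − 1 = 82.

82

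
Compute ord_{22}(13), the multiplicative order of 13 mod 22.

10

Since 13 ∈ (Z/22Z)^×, its order divides φ(22) = φ(2)·φ(11) = 1·10 = 10 = 2 · 5.
Divisors of 10: 1, 2, 5, 10.
Test each divisor d:
13^1 ≡ 13
13^2 ≡ 15
13^5 ≡ 21
13^10 ≡ 1
Hence ord(13) = 10.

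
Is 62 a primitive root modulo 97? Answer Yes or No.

φ(97) = 97 − 1 = 96 = 2^5 · 3.
An element g generates (Z/97Z)^× iff g^(96/q) ≢ 1 (mod 97) for each prime q ∈ {2, 3}.
62^48 ≡ 1 (mod 97)  [q = 2: ≡ 1 ✗]
62^32 ≡ 61 (mod 97)  [q = 3: ≢ 1 ✓]
62^48 ≡ 1 shows ord(62) | 48, strictly less than φ(97); not a primitive root.

No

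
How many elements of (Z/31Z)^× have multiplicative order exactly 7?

0

φ(31) = 31 − 1 = 30 = 2 · 3 · 5.
In a cyclic group of order 30, there are φ(d) elements of order d for each divisor d of 30, and zero for non-divisors.
Here 30 is not a multiple of 7, so there are no elements of order 7.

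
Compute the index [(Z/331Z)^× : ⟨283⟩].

The order of 283 must divide φ(331) = 331 − 1 = 330 = 2 · 3 · 5 · 11.
Divisors of 330: 1, 2, 3, 5, 6, 10, 11, 15, 22, 30, 33, 55, 66, 110, 165, 330.
Evaluate successive powers at the divisors of 330:
283^1 ≡ 283 (mod 331)
283^2 ≡ 318 (mod 331)
283^3 ≡ 293 (mod 331)
283^5 ≡ 163 (mod 331)
283^6 ≡ 120 (mod 331)
283^10 ≡ 89 (mod 331)
283^11 ≡ 31 (mod 331)
283^15 ≡ 274 (mod 331)
283^22 ≡ 299 (mod 331)
283^30 ≡ 270 (mod 331)
283^33 ≡ 1 (mod 331) ✓
Thus |⟨283⟩| = ord(283) = 33.
The index is φ(331) / ord(283) = 330 / 33 = 10.

10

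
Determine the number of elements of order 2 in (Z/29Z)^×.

φ(29) = 29 − 1 = 28 = 2^2 · 7.
Since (Z/29Z)^× is cyclic of order 28, the number of elements of order d is φ(d) when d | 28 and 0 otherwise.
2 | 28, and φ(2) = 2 − 1 = 1.

1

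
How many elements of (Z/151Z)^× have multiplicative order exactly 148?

0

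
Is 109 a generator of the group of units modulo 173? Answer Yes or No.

No

φ(173) = 173 − 1 = 172 = 2^2 · 43.
An element g generates (Z/173Z)^× iff g^(172/q) ≢ 1 (mod 173) for each prime q ∈ {2, 43}.
109^86 ≡ 1 (mod 173)  [q = 2: ≡ 1 ✗]
109^4 ≡ 22 (mod 173)  [q = 43: ≢ 1 ✓]
Since 109^86 ≡ 1, the order of 109 divides 86 < 172, so 109 is not a primitive root.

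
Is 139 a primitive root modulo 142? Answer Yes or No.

Yes

φ(142) = φ(2)·φ(71) = 1·70 = 70 = 2 · 5 · 7.
Test 139^(70/q) mod 142 for each prime factor q of 70:
139^35 ≡ 141 (mod 142)  [q = 2: ≢ 1 ✓]
139^14 ≡ 125 (mod 142)  [q = 5: ≢ 1 ✓]
139^10 ≡ 119 (mod 142)  [q = 7: ≢ 1 ✓]
All checks pass, so 139 has order 70 and is a primitive root modulo 142.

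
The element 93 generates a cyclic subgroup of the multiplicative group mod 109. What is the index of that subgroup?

By Lagrange's theorem, ord_109(93) divides φ(109) = 109 − 1 = 108 = 2^2 · 3^3.
Divisors of 108: 1, 2, 3, 4, 6, 9, 12, 18, 27, 36, 54, 108.
Evaluate successive powers at the divisors of 108:
93^1 ≡ 93 (mod 109)
93^2 ≡ 38 (mod 109)
93^3 ≡ 46 (mod 109)
93^4 ≡ 27 (mod 109)
93^6 ≡ 45 (mod 109)
93^9 ≡ 108 (mod 109)
93^12 ≡ 63 (mod 109)
93^18 ≡ 1 (mod 109) ✓
Thus |⟨93⟩| = ord(93) = 18.
Index = |(Z/109Z)^×| / |⟨93⟩| = 108 / 18 = 6.

6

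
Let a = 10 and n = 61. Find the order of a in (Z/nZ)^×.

60

By Lagrange's theorem, ord_61(10) divides φ(61) = 61 − 1 = 60 = 2^2 · 3 · 5.
Divisors of 60: 1, 2, 3, 4, 5, 6, 10, 12, 15, 20, 30, 60.
Compute 10^d (mod 61) for the divisors d until we hit 1:
10^1 ≡ 10
10^2 ≡ 39
10^3 ≡ 24
10^4 ≡ 57
10^5 ≡ 21
10^6 ≡ 27
10^10 ≡ 14
10^12 ≡ 58
10^15 ≡ 50
10^20 ≡ 13
10^30 ≡ 60
10^60 ≡ 1
Therefore the multiplicative order of 10 modulo 61 is 60.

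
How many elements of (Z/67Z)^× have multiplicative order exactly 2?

1

φ(67) = 67 − 1 = 66 = 2 · 3 · 11.
Since (Z/67Z)^× is cyclic of order 66, the number of elements of order d is φ(d) when d | 66 and 0 otherwise.
2 | 66, and φ(2) = 2 − 1 = 1.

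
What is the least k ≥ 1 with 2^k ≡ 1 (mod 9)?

6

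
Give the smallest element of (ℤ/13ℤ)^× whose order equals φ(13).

2

φ(13) = 13 − 1 = 12 = 2^2 · 3.
Test candidates g = 2, 3, … against the prime factors q ∈ {2, 3} of φ(13): g is a generator iff g^(12/q) ≢ 1 for every such q.
g = 2: 2^6 ≡ 12; 2^4 ≡ 3 — none is 1, so 2 is a primitive root.
So 2 is the smallest generator of (Z/13Z)^×.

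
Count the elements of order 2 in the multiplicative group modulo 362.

1

φ(362) = φ(2)·φ(181) = 1·180 = 180 = 2^2 · 3^2 · 5.
(Z/362Z)^× is cyclic (|G| = 180); a cyclic group of order m has exactly φ(d) elements of each order d | m, and none otherwise.
2 | 180, and φ(2) = 2 − 1 = 1.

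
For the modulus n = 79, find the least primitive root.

3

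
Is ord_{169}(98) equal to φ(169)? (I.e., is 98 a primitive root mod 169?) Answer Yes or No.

φ(169) = φ(13^2) = 13·(13−1) = 156 = 2^2 · 3 · 13.
Test 98^(156/q) mod 169 for each prime factor q of 156:
98^78 ≡ 168 (mod 169)  [q = 2: ≢ 1 ✓]
98^52 ≡ 22 (mod 169)  [q = 3: ≢ 1 ✓]
98^12 ≡ 105 (mod 169)  [q = 13: ≢ 1 ✓]
Every test exponent gives a nontrivial residue, hence 98 generates the full group.

Yes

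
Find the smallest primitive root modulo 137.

3

φ(137) = 137 − 1 = 136 = 2^3 · 17.
g is a primitive root iff g^(136/q) ≢ 1 (mod 137) for each prime q ∈ {2, 17}.
g = 2: 2^68 ≡ 1 — hits 1, so not a primitive root.
g = 3: 3^68 ≡ 136; 3^8 ≡ 122 — none is 1, so 3 is a primitive root.
Hence the least primitive root of 137 is 3.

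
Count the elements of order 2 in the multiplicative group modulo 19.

φ(19) = 19 − 1 = 18 = 2 · 3^2.
Since (Z/19Z)^× is cyclic of order 18, the number of elements of order d is φ(d) when d | 18 and 0 otherwise.
2 | 18, and φ(2) = 2 − 1 = 1.

1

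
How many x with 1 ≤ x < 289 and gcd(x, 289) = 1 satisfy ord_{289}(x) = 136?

64

φ(289) = φ(17^2) = 17·(17−1) = 272 = 2^4 · 17.
In a cyclic group of order 272, there are φ(d) elements of order d for each divisor d of 272, and zero for non-divisors.
136 = 2^3 · 17 divides 272, and φ(136) = 64.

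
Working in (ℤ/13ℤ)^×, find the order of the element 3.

The order of 3 must divide φ(13) = 13 − 1 = 12 = 2^2 · 3.
Divisors of 12: 1, 2, 3, 4, 6, 12.
Test each divisor d:
3^1 ≡ 3
3^2 ≡ 9
3^3 ≡ 1
Hence ord(3) = 3.

3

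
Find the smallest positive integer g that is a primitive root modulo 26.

7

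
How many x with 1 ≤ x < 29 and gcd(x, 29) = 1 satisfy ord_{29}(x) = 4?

φ(29) = 29 − 1 = 28 = 2^2 · 7.
(Z/29Z)^× is cyclic (|G| = 28); a cyclic group of order m has exactly φ(d) elements of each order d | m, and none otherwise.
4 = 2^2 divides 28, and φ(4) = 2.

2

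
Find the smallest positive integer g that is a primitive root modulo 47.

φ(47) = 47 − 1 = 46 = 2 · 23.
g is a primitive root iff g^(46/q) ≢ 1 (mod 47) for each prime q ∈ {2, 23}.
g = 2: 2^23 ≡ 1 — hits 1, so not a primitive root.
g = 3: 3^23 ≡ 1 — hits 1, so not a primitive root.
g = 4: 4^23 ≡ 1 — hits 1, so not a primitive root.
g = 5: 5^23 ≡ 46; 5^2 ≡ 25 — none is 1, so 5 is a primitive root.
Hence the least primitive root of 47 is 5.

5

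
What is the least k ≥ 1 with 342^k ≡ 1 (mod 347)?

173

By Lagrange's theorem, ord_347(342) divides φ(347) = 347 − 1 = 346 = 2 · 173.
Divisors of 346: 1, 2, 173, 346.
Test each divisor d:
342^1 ≡ 342
342^2 ≡ 25
342^173 ≡ 1
Therefore the multiplicative order of 342 modulo 347 is 173.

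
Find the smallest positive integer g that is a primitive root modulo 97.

5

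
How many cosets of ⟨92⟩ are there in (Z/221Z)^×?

12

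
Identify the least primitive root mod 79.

3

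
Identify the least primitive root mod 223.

3

φ(223) = 223 − 1 = 222 = 2 · 3 · 37.
g is a primitive root iff g^(222/q) ≢ 1 (mod 223) for each prime q ∈ {2, 3, 37}.
g = 2: 2^111 ≡ 1 — hits 1, so not a primitive root.
g = 3: 3^111 ≡ 222; 3^74 ≡ 183; 3^6 ≡ 60 — none is 1, so 3 is a primitive root.
Hence the least primitive root of 223 is 3.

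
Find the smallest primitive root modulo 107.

2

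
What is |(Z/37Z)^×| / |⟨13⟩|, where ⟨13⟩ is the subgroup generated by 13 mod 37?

Since 13 ∈ (Z/37Z)^×, its order divides φ(37) = 37 − 1 = 36 = 2^2 · 3^2.
Divisors of 36: 1, 2, 3, 4, 6, 9, 12, 18, 36.
Check 13^d mod 37 for each divisor in increasing order:
13^1 ≡ 13
13^2 ≡ 21
13^3 ≡ 14
13^4 ≡ 34
13^6 ≡ 11
13^9 ≡ 6
13^12 ≡ 10
13^18 ≡ 36
13^36 ≡ 1
Thus |⟨13⟩| = ord(13) = 36.
The index is φ(37) / ord(13) = 36 / 36 = 1.

1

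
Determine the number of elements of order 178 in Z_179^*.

88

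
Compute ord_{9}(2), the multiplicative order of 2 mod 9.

6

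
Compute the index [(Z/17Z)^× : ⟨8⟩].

Since 8 ∈ (Z/17Z)^×, its order divides φ(17) = 17 − 1 = 16 = 2^4.
Divisors of 16: 1, 2, 4, 8, 16.
Evaluate successive powers at the divisors of 16:
8^1 ≡ 8
8^2 ≡ 13
8^4 ≡ 16
8^8 ≡ 1
Thus |⟨8⟩| = ord(8) = 8.
Index = |(Z/17Z)^×| / |⟨8⟩| = 16 / 8 = 2.

2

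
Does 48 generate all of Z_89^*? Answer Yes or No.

Yes

φ(89) = 89 − 1 = 88 = 2^3 · 11.
An element g generates (Z/89Z)^× iff g^(88/q) ≢ 1 (mod 89) for each prime q ∈ {2, 11}.
48^44 ≡ 88 (mod 89)  [q = 2: ≢ 1 ✓]
48^8 ≡ 32 (mod 89)  [q = 11: ≢ 1 ✓]
All checks pass, so 48 has order 88 and is a primitive root modulo 89.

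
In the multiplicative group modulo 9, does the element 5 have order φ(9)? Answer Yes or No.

Yes

φ(9) = φ(3^2) = 3·(3−1) = 6 = 2 · 3.
5 is a primitive root mod 9 iff 5^(φ(9)/q) ≢ 1 for every prime q | φ(9), i.e. q ∈ {2, 3}.
5^3 ≡ 8 (mod 9)  [q = 2: ≢ 1 ✓]
5^2 ≡ 7 (mod 9)  [q = 3: ≢ 1 ✓]
None equal 1, so ord_9(5) = 6: 5 is a primitive root.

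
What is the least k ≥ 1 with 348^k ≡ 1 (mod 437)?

99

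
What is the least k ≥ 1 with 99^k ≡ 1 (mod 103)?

Since 99 ∈ (Z/103Z)^×, its order divides φ(103) = 103 − 1 = 102 = 2 · 3 · 17.
Divisors of 102: 1, 2, 3, 6, 17, 34, 51, 102.
Evaluate successive powers at the divisors of 102:
99^1 ≡ 99 (mod 103)
99^2 ≡ 16 (mod 103)
99^3 ≡ 39 (mod 103)
99^6 ≡ 79 (mod 103)
99^17 ≡ 57 (mod 103)
99^34 ≡ 56 (mod 103)
99^51 ≡ 102 (mod 103)
99^102 ≡ 1 (mod 103) ✓
So ord_103(99) = 102.

102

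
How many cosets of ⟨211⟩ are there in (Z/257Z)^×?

By Lagrange's theorem, ord_257(211) divides φ(257) = 257 − 1 = 256 = 2^8.
Divisors of 256: 1, 2, 4, 8, 16, 32, 64, 128, 256.
Test each divisor d:
211^1 ≡ 211
211^2 ≡ 60
211^4 ≡ 2
211^8 ≡ 4
211^16 ≡ 16
211^32 ≡ 256
211^64 ≡ 1
The order of 211 is 64, so the subgroup it generates has 64 elements.
[(Z/257Z)^× : ⟨211⟩] = 256/64 = 4.

4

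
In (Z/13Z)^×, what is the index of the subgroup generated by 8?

3

Since 8 ∈ (Z/13Z)^×, its order divides φ(13) = 13 − 1 = 12 = 2^2 · 3.
Divisors of 12: 1, 2, 3, 4, 6, 12.
Evaluate successive powers at the divisors of 12:
8^1 ≡ 8 (mod 13)
8^2 ≡ 12 (mod 13)
8^3 ≡ 5 (mod 13)
8^4 ≡ 1 (mod 13) ✓
Thus |⟨8⟩| = ord(8) = 4.
Index = |(Z/13Z)^×| / |⟨8⟩| = 12 / 4 = 3.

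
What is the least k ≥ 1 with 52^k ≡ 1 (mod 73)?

24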